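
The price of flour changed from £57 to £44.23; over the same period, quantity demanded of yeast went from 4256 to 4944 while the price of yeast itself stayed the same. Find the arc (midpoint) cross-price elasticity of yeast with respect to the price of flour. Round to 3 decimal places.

-0.593

ΔQ_A = 4944 − 4256 = 688; ΔP_B = 44.23 − 57 = -12.77.
Midpoints: Q̄_A = 4600.0, P̄_B = 50.61.
ε = (ΔQ_A/Q̄_A)/(ΔP_B/P̄_B) = (688/4600.0)/(-12.77/50.61) ≈ -0.593.
ε < 0: yeast and flour are complements.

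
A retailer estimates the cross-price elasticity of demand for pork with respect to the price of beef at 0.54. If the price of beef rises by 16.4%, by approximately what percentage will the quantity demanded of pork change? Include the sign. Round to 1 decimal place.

8.9%

%ΔQ ≈ ε × %ΔP of beef = 0.54 × (16.4%) = 8.9%.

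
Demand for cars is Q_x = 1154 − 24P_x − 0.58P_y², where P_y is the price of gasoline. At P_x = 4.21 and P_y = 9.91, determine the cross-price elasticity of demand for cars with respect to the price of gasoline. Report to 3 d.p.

-0.114

At P_x = 4.21 and P_y = 9.91: Q_x = 995.999.
∂Q_x/∂P_y = -1.16P_y = -1.16(9.91) = -11.4956.
ε = (∂Q_x/∂P_y)(P_y/Q_x) = -11.4956 × (9.91/995.999) ≈ -0.114.
ε < 0: complements.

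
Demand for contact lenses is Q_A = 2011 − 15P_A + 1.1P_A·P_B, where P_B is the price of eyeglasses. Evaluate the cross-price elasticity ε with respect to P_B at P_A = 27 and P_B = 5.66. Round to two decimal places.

At P_A = 27 and P_B = 5.66: Q_A = 1774.102.
∂Q_A/∂P_B = 1.1P_A = 1.1(27) = 29.7000.
ε = (∂Q_A/∂P_B)(P_B/Q_A) = 29.7000 × (5.66/1774.102) ≈ 0.09.
ε > 0: substitutes.

0.09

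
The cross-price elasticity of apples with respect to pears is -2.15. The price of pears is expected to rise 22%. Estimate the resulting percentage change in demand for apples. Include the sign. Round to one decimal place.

%ΔQ ≈ ε × %ΔP of pears = -2.15 × (22%) = -47.3%.
Demand for apples falls by about 47.3%.

-47.3%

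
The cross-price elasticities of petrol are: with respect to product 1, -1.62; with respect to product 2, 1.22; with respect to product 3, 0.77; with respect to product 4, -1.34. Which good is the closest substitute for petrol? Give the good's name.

product 2

Substitutes have ε > 0. Among the positive values, 1.22 (product 2) is largest.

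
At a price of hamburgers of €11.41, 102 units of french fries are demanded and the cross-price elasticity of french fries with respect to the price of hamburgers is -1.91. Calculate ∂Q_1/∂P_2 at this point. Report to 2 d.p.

ε = (∂Q_1/∂P_2)·(P_2/Q_1) ⇒ ∂Q_1/∂P_2 = ε·Q_1/P_2 = -1.91 × 102/11.41 ≈ -17.07.

-17.07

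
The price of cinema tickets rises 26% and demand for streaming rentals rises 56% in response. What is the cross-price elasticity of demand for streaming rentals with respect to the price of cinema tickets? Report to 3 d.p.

2.154

ε = (%ΔQ of streaming rentals) / (%ΔP of cinema tickets) = (56%) / (26%) ≈ 2.154.
Positive cross-price elasticity: substitutes.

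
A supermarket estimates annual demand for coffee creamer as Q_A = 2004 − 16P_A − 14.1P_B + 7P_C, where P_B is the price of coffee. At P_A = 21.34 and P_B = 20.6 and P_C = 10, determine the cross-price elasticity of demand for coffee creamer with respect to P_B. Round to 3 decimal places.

At P_A = 21.34 and P_B = 20.6 and P_C = 10: Q_A = 1442.1.
∂Q_A/∂P_B = -14.1.
ε = (∂Q_A/∂P_B)(P_B/Q_A) = -14.1 × (20.6/1442.1) ≈ -0.201.

-0.201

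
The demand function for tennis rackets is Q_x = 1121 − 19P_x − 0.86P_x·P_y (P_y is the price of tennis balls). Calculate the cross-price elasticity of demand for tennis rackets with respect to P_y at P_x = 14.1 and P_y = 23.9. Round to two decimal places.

At P_x = 14.1 and P_y = 23.9: Q_x = 563.289.
∂Q_x/∂P_y = -0.86P_x = -0.86(14.1) = -12.1260.
ε = (∂Q_x/∂P_y)(P_y/Q_x) = -12.1260 × (23.9/563.289) ≈ -0.51.

-0.51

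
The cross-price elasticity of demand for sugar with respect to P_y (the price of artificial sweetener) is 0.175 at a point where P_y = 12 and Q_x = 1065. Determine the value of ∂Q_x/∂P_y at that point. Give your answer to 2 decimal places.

15.53

ε = (∂Q_x/∂P_y)·(P_y/Q_x) ⇒ ∂Q_x/∂P_y = ε·Q_x/P_y = 0.175 × 1065/12 ≈ 15.53.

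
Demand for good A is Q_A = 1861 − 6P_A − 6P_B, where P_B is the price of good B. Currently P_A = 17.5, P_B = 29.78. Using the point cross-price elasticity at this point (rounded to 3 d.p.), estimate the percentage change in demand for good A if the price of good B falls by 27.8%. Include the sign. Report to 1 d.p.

3.1%

At P_A = 17.5, P_B = 29.78: Q_A = 1577.32.
∂Q_A/∂P_B = -6.
ε = (∂Q_A/∂P_B)(P_B/Q_A) = -6.0000 × 29.78/1577.32 ≈ -0.113.
%ΔQ_A ≈ ε × %ΔP_B = -0.113 × (-27.8%) = 3.1%.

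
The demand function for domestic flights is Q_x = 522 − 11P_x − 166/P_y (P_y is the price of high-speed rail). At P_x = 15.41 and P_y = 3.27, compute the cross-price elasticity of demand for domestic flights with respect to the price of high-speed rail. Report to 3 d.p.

At P_x = 15.41 and P_y = 3.27: Q_x = 301.725.
∂Q_x/∂P_y = 166/P_y² = 15.5243.
ε = (∂Q_x/∂P_y)(P_y/Q_x) = 15.5243 × (3.27/301.725) ≈ 0.168.

0.168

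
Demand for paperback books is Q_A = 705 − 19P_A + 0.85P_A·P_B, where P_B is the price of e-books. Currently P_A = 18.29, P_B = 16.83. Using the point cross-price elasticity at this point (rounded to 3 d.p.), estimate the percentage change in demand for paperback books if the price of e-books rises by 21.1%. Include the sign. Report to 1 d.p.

8.9%

At P_A = 18.29, P_B = 16.83: Q_A = 619.138.
∂Q_A/∂P_B = 0.85P_A = 15.5465.
ε = (∂Q_A/∂P_B)(P_B/Q_A) = 15.5465 × 16.83/619.138 ≈ 0.423.
%ΔQ_A ≈ ε × %ΔP_B = 0.423 × (21.1%) = 8.9%.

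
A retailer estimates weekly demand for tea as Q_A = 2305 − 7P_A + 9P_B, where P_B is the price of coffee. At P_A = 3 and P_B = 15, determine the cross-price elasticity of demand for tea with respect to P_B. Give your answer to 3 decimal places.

0.056

At P_A = 3 and P_B = 15: Q_A = 2419.
∂Q_A/∂P_B = 9.
ε = (∂Q_A/∂P_B)(P_B/Q_A) = 9 × (15/2419) ≈ 0.056.
Since ε > 0, tea and coffee are substitutes.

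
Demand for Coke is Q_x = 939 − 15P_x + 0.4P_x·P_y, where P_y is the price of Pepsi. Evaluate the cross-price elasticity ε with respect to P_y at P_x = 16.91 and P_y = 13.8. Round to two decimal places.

0.12

At P_x = 16.91 and P_y = 13.8: Q_x = 778.693.
∂Q_x/∂P_y = 0.4P_x = 0.4(16.91) = 6.7640.
ε = (∂Q_x/∂P_y)(P_y/Q_x) = 6.7640 × (13.8/778.693) ≈ 0.12.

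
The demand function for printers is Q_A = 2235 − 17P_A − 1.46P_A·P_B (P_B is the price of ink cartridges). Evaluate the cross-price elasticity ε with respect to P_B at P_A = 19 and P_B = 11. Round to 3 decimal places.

At P_A = 19 and P_B = 11: Q_A = 1606.86.
∂Q_A/∂P_B = -1.46P_A = -1.46(19) = -27.7400.
ε = (∂Q_A/∂P_B)(P_B/Q_A) = -27.7400 × (11/1606.86) ≈ -0.190.

-0.190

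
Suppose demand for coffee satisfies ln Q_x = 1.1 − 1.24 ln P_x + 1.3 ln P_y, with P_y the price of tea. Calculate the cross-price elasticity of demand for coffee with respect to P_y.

1.30

In a log-linear (constant-elasticity) demand function, the coefficient on ln P_y is the cross-price elasticity.
ε = 1.30. Positive, so coffee and tea are substitutes.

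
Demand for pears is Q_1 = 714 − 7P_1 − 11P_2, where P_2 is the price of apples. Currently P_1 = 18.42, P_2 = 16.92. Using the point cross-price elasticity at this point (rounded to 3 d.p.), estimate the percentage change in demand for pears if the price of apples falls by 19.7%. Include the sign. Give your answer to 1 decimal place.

At P_1 = 18.42, P_2 = 16.92: Q_1 = 398.94.
∂Q_1/∂P_2 = -11.
ε = (∂Q_1/∂P_2)(P_2/Q_1) = -11.0000 × 16.92/398.94 ≈ -0.467.
%ΔQ_1 ≈ ε × %ΔP_2 = -0.467 × (-19.7%) = 9.2%.

9.2%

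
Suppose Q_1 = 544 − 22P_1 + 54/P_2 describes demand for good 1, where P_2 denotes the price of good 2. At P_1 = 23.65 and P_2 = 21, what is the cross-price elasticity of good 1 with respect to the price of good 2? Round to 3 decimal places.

At P_1 = 23.65 and P_2 = 21: Q_1 = 26.271.
∂Q_1/∂P_2 = −54/P_2² = -0.1224.
ε = (∂Q_1/∂P_2)(P_2/Q_1) = -0.1224 × (21/26.271) ≈ -0.098.
ε < 0: complements.

-0.098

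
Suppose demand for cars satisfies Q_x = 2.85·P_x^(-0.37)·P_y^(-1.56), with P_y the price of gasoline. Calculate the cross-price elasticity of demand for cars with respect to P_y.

-1.56

In a log-linear (constant-elasticity) demand function, the coefficient on the exponent of P_y is the cross-price elasticity.
ε = -1.56. Negative, so cars and gasoline are complements.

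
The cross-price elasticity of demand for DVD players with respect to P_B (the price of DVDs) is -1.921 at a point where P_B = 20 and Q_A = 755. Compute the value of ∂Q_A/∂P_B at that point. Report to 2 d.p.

ε = (∂Q_A/∂P_B)·(P_B/Q_A) ⇒ ∂Q_A/∂P_B = ε·Q_A/P_B = -1.921 × 755/20 ≈ -72.52.

-72.52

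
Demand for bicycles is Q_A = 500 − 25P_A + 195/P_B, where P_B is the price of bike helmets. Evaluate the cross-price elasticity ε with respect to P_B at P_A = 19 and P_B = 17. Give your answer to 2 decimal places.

At P_A = 19 and P_B = 17: Q_A = 36.471.
∂Q_A/∂P_B = −195/P_B² = -0.6747.
ε = (∂Q_A/∂P_B)(P_B/Q_A) = -0.6747 × (17/36.471) ≈ -0.31.

-0.31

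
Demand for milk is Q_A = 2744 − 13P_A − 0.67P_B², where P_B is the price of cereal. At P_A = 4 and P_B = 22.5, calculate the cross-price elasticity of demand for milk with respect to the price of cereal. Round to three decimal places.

-0.288

At P_A = 4 and P_B = 22.5: Q_A = 2352.812.
∂Q_A/∂P_B = -1.34P_B = -1.34(22.5) = -30.1500.
ε = (∂Q_A/∂P_B)(P_B/Q_A) = -30.1500 × (22.5/2352.812) ≈ -0.288.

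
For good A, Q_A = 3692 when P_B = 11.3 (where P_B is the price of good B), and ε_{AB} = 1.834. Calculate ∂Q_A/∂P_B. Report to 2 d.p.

599.21

ε = (∂Q_A/∂P_B)·(P_B/Q_A) ⇒ ∂Q_A/∂P_B = ε·Q_A/P_B = 1.834 × 3692/11.3 ≈ 599.21.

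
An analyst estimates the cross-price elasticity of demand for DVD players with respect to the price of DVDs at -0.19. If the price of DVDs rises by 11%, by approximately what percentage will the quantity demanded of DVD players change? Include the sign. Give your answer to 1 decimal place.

%ΔQ ≈ ε × %ΔP of DVDs = -0.19 × (11%) = -2.1%.
Demand for DVD players falls by about 2.1%.

-2.1%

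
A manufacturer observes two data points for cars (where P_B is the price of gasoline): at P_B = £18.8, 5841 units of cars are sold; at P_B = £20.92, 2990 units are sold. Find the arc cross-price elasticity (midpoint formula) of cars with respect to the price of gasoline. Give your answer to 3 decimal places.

ΔQ_A = 2990 − 5841 = -2851; ΔP_B = 20.92 − 18.8 = 2.12.
Midpoints: Q̄_A = 4415.5, P̄_B = 19.86.
ε = (ΔQ_A/Q̄_A)/(ΔP_B/P̄_B) = (-2851/4415.5)/(2.12/19.86) ≈ -6.049.
ε < 0: cars and gasoline are complements.

-6.049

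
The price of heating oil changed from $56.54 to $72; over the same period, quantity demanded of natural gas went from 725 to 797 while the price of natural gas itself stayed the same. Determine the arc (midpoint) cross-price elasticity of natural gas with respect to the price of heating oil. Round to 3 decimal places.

ΔQ_A = 797 − 725 = 72; ΔP_B = 72 − 56.54 = 15.46.
Midpoints: Q̄_A = 761.0, P̄_B = 64.27.
ε = (ΔQ_A/Q̄_A)/(ΔP_B/P̄_B) = (72/761.0)/(15.46/64.27) ≈ 0.393.

0.393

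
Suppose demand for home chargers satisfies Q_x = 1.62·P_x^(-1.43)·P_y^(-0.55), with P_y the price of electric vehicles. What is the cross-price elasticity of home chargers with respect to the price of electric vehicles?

In a log-linear (constant-elasticity) demand function, the coefficient on the exponent of P_y is the cross-price elasticity.
ε = -0.55. Negative, so home chargers and electric vehicles are complements.

-0.55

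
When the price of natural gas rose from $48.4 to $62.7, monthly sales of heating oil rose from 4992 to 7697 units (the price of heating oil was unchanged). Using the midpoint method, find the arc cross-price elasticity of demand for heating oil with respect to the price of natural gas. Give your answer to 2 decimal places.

1.66

ΔQ_A = 7697 − 4992 = 2705; ΔP_B = 62.7 − 48.4 = 14.3.
Midpoints: Q̄_A = 6344.5, P̄_B = 55.55.
ε = (ΔQ_A/Q̄_A)/(ΔP_B/P̄_B) = (2705/6344.5)/(14.3/55.55) ≈ 1.66.
ε > 0: heating oil and natural gas are substitutes.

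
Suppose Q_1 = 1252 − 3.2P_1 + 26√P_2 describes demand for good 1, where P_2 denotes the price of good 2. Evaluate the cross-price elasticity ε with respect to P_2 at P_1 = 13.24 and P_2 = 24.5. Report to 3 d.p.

0.048

At P_1 = 13.24 and P_2 = 24.5: Q_1 = 1338.325.
∂Q_1/∂P_2 = 26/(2√P_2) = 26/(2√24.5) = 2.6264.
ε = (∂Q_1/∂P_2)(P_2/Q_1) = 2.6264 × (24.5/1338.325) ≈ 0.048.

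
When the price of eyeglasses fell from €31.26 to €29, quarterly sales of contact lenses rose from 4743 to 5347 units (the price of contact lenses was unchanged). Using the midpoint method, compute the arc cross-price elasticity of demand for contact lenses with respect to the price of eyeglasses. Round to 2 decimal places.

-1.60

ΔQ_A = 5347 − 4743 = 604; ΔP_B = 29 − 31.26 = -2.26.
Midpoints: Q̄_A = 5045.0, P̄_B = 30.13.
ε = (ΔQ_A/Q̄_A)/(ΔP_B/P̄_B) = (604/5045.0)/(-2.26/30.13) ≈ -1.60.
ε < 0: contact lenses and eyeglasses are complements.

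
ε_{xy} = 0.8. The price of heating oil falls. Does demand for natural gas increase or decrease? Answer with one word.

ε > 0 and the price of heating oil falls, so the quantity of natural gas moves in the same direction: it decreases.

decrease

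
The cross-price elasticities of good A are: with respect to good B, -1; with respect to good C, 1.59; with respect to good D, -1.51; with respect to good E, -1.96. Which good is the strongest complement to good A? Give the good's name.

Complements have ε < 0. The most negative value is -1.96 (good E).

good E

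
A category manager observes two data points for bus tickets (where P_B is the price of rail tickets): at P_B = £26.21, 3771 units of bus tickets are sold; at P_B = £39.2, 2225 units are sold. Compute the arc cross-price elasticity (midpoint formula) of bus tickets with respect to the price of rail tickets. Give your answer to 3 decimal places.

ΔQ_A = 2225 − 3771 = -1546; ΔP_B = 39.2 − 26.21 = 12.99.
Midpoints: Q̄_A = 2998.0, P̄_B = 32.70.
ε = (ΔQ_A/Q̄_A)/(ΔP_B/P̄_B) = (-1546/2998.0)/(12.99/32.70) ≈ -1.298.

-1.298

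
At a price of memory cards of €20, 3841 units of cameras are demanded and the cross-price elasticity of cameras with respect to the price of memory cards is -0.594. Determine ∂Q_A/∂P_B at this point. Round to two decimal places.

ε = (∂Q_A/∂P_B)·(P_B/Q_A) ⇒ ∂Q_A/∂P_B = ε·Q_A/P_B = -0.594 × 3841/20 ≈ -114.08.

-114.08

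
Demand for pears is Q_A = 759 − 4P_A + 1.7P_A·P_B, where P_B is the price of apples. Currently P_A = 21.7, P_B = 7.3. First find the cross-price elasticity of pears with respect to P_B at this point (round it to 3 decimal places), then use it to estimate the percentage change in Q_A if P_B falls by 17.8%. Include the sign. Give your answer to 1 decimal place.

-5.1%

At P_A = 21.7, P_B = 7.3: Q_A = 941.497.
∂Q_A/∂P_B = 1.7P_A = 36.8900.
ε = (∂Q_A/∂P_B)(P_B/Q_A) = 36.8900 × 7.3/941.497 ≈ 0.286.
%ΔQ_A ≈ ε × %ΔP_B = 0.286 × (-17.8%) = -5.1%.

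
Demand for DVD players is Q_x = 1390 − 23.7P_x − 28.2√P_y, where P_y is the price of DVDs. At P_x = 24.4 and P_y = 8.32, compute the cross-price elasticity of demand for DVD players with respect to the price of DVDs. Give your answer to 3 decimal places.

-0.056

At P_x = 24.4 and P_y = 8.32: Q_x = 730.379.
∂Q_x/∂P_y = -28.2/(2√P_y) = -28.2/(2√8.32) = -4.8883.
ε = (∂Q_x/∂P_y)(P_y/Q_x) = -4.8883 × (8.32/730.379) ≈ -0.056.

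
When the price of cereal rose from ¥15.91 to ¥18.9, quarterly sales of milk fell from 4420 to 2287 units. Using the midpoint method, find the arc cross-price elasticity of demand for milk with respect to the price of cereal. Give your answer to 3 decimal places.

ΔQ_A = 2287 − 4420 = -2133; ΔP_B = 18.9 − 15.91 = 2.99.
Midpoints: Q̄_A = 3353.5, P̄_B = 17.41.
ε = (ΔQ_A/Q̄_A)/(ΔP_B/P̄_B) = (-2133/3353.5)/(2.99/17.41) ≈ -3.703.

-3.703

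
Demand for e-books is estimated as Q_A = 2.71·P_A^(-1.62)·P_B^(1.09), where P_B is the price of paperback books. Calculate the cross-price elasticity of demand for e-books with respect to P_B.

In a log-linear (constant-elasticity) demand function, the coefficient on the exponent of P_B is the cross-price elasticity.
ε = 1.09. Positive, so e-books and paperback books are substitutes.

1.09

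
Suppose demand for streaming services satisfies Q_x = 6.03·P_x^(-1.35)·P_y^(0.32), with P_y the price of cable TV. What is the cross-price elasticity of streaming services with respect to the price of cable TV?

0.32

In a log-linear (constant-elasticity) demand function, the coefficient on the exponent of P_y is the cross-price elasticity.
ε = 0.32. Positive, so streaming services and cable TV are substitutes.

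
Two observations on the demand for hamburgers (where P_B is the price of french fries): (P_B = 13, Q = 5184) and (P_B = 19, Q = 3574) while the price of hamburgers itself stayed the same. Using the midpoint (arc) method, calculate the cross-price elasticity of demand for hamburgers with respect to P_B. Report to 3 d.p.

-0.980

ΔQ_A = 3574 − 5184 = -1610; ΔP_B = 19 − 13 = 6.
Midpoints: Q̄_A = 4379.0, P̄_B = 16.00.
ε = (ΔQ_A/Q̄_A)/(ΔP_B/P̄_B) = (-1610/4379.0)/(6/16.00) ≈ -0.980.
ε < 0: hamburgers and french fries are complements.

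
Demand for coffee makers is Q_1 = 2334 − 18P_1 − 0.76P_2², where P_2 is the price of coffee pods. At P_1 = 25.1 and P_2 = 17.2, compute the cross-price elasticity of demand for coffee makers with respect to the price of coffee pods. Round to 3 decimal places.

At P_1 = 25.1 and P_2 = 17.2: Q_1 = 1657.362.
∂Q_1/∂P_2 = -1.52P_2 = -1.52(17.2) = -26.1440.
ε = (∂Q_1/∂P_2)(P_2/Q_1) = -26.1440 × (17.2/1657.362) ≈ -0.271.
ε < 0: complements.

-0.271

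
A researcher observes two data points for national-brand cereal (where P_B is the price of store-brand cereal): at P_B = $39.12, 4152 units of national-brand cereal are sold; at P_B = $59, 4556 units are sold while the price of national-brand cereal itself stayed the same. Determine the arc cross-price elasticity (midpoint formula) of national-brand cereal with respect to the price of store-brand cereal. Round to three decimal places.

0.229

ΔQ_A = 4556 − 4152 = 404; ΔP_B = 59 − 39.12 = 19.88.
Midpoints: Q̄_A = 4354.0, P̄_B = 49.06.
ε = (ΔQ_A/Q̄_A)/(ΔP_B/P̄_B) = (404/4354.0)/(19.88/49.06) ≈ 0.229.
ε > 0: national-brand cereal and store-brand cereal are substitutes.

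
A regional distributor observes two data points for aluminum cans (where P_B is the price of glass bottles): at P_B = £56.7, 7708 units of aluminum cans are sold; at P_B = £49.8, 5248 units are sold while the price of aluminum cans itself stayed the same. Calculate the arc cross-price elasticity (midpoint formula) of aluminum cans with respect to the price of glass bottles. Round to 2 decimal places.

ΔQ_A = 5248 − 7708 = -2460; ΔP_B = 49.8 − 56.7 = -6.9.
Midpoints: Q̄_A = 6478.0, P̄_B = 53.25.
ε = (ΔQ_A/Q̄_A)/(ΔP_B/P̄_B) = (-2460/6478.0)/(-6.9/53.25) ≈ 2.93.
ε > 0: aluminum cans and glass bottles are substitutes.

2.93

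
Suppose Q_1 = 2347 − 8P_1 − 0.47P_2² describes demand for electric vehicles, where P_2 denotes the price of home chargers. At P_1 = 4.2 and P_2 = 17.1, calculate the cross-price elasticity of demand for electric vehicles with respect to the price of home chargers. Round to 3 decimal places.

At P_1 = 4.2 and P_2 = 17.1: Q_1 = 2175.967.
∂Q_1/∂P_2 = -0.94P_2 = -0.94(17.1) = -16.0740.
ε = (∂Q_1/∂P_2)(P_2/Q_1) = -16.0740 × (17.1/2175.967) ≈ -0.126.
ε < 0: complements.

-0.126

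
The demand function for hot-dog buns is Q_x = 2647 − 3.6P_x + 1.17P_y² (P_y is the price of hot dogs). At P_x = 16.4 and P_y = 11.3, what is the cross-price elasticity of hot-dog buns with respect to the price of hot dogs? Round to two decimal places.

0.11

At P_x = 16.4 and P_y = 11.3: Q_x = 2737.357.
∂Q_x/∂P_y = 2.34P_y = 2.34(11.3) = 26.4420.
ε = (∂Q_x/∂P_y)(P_y/Q_x) = 26.4420 × (11.3/2737.357) ≈ 0.11.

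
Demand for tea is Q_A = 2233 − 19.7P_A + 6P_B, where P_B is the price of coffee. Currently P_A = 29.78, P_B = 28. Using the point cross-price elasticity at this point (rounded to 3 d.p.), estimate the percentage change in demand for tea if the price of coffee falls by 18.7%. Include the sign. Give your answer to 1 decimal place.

-1.7%

At P_A = 29.78, P_B = 28: Q_A = 1814.334.
∂Q_A/∂P_B = 6.
ε = (∂Q_A/∂P_B)(P_B/Q_A) = 6.0000 × 28/1814.334 ≈ 0.093.
%ΔQ_A ≈ ε × %ΔP_B = 0.093 × (-18.7%) = -1.7%.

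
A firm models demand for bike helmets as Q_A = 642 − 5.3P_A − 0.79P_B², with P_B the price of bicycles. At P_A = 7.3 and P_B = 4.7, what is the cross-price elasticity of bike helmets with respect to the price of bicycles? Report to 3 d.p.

-0.060

At P_A = 7.3 and P_B = 4.7: Q_A = 585.859.
∂Q_A/∂P_B = -1.58P_B = -1.58(4.7) = -7.4260.
ε = (∂Q_A/∂P_B)(P_B/Q_A) = -7.4260 × (4.7/585.859) ≈ -0.060.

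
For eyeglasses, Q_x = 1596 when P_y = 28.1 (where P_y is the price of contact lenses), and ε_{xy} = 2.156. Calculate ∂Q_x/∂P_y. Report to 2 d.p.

ε = (∂Q_x/∂P_y)·(P_y/Q_x) ⇒ ∂Q_x/∂P_y = ε·Q_x/P_y = 2.156 × 1596/28.1 ≈ 122.45.

122.45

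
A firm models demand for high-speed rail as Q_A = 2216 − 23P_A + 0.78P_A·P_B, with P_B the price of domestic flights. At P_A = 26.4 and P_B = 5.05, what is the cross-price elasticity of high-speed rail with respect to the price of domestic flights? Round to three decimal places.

0.061

At P_A = 26.4 and P_B = 5.05: Q_A = 1712.790.
∂Q_A/∂P_B = 0.78P_A = 0.78(26.4) = 20.5920.
ε = (∂Q_A/∂P_B)(P_B/Q_A) = 20.5920 × (5.05/1712.790) ≈ 0.061.
ε > 0: substitutes.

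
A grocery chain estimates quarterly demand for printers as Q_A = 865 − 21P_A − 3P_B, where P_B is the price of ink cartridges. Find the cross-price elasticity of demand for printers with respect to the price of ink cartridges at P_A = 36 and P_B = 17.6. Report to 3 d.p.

-0.940

At P_A = 36 and P_B = 17.6: Q_A = 56.2.
∂Q_A/∂P_B = -3.
ε = (∂Q_A/∂P_B)(P_B/Q_A) = -3 × (17.6/56.2) ≈ -0.940.
Since ε < 0, printers and ink cartridges are complements.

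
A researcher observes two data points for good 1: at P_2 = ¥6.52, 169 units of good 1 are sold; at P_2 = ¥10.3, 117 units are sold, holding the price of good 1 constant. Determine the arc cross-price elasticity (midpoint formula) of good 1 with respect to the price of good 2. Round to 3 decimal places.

-0.809

ΔQ_1 = 117 − 169 = -52; ΔP_2 = 10.3 − 6.52 = 3.78.
Midpoints: Q̄_1 = 143.0, P̄_2 = 8.41.
ε = (ΔQ_1/Q̄_1)/(ΔP_2/P̄_2) = (-52/143.0)/(3.78/8.41) ≈ -0.809.
ε < 0: good 1 and good 2 are complements.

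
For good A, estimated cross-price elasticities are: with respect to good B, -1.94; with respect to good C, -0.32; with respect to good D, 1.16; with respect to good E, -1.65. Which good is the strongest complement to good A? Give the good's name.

Complements have ε < 0. The most negative value is -1.94 (good B).

good B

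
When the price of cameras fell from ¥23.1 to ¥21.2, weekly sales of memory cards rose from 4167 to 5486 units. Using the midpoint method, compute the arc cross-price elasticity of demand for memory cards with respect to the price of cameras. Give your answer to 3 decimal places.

-3.186

ΔQ_A = 5486 − 4167 = 1319; ΔP_B = 21.2 − 23.1 = -1.9.
Midpoints: Q̄_A = 4826.5, P̄_B = 22.15.
ε = (ΔQ_A/Q̄_A)/(ΔP_B/P̄_B) = (1319/4826.5)/(-1.9/22.15) ≈ -3.186.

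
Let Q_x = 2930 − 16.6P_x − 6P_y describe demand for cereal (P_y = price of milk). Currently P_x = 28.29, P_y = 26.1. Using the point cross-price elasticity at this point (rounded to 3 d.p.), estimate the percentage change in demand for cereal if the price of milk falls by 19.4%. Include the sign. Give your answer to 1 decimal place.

1.3%

At P_x = 28.29, P_y = 26.1: Q_x = 2303.786.
∂Q_x/∂P_y = -6.
ε = (∂Q_x/∂P_y)(P_y/Q_x) = -6.0000 × 26.1/2303.786 ≈ -0.068.
%ΔQ_x ≈ ε × %ΔP_y = -0.068 × (-19.4%) = 1.3%.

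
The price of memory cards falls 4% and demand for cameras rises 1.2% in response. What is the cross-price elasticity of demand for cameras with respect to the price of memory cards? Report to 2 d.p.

ε = (%ΔQ of cameras) / (%ΔP of memory cards) = (1.2%) / (-4%) ≈ -0.30.
Negative cross-price elasticity: complements.

-0.30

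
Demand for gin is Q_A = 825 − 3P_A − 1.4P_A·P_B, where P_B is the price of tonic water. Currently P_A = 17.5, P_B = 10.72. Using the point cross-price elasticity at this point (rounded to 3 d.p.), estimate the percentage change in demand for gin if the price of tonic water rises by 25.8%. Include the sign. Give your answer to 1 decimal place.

-13.3%

At P_A = 17.5, P_B = 10.72: Q_A = 509.86.
∂Q_A/∂P_B = -1.4P_A = -24.5000.
ε = (∂Q_A/∂P_B)(P_B/Q_A) = -24.5000 × 10.72/509.86 ≈ -0.515.
%ΔQ_A ≈ ε × %ΔP_B = -0.515 × (25.8%) = -13.3%.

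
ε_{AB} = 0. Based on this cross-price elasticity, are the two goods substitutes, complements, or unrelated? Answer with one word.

unrelated

ε = 0: demand for good A does not respond to good B's price; the goods are unrelated.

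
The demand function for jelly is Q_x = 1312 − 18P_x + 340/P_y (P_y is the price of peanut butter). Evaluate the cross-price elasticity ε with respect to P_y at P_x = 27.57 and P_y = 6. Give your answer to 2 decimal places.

-0.06

At P_x = 27.57 and P_y = 6: Q_x = 872.407.
∂Q_x/∂P_y = −340/P_y² = -9.4444.
ε = (∂Q_x/∂P_y)(P_y/Q_x) = -9.4444 × (6/872.407) ≈ -0.06.
ε < 0: complements.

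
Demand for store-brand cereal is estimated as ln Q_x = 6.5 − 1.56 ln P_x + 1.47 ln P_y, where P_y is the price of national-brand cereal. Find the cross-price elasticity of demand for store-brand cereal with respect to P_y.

In a log-linear (constant-elasticity) demand function, the coefficient on ln P_y is the cross-price elasticity.
ε = 1.47. Positive, so store-brand cereal and national-brand cereal are substitutes.

1.47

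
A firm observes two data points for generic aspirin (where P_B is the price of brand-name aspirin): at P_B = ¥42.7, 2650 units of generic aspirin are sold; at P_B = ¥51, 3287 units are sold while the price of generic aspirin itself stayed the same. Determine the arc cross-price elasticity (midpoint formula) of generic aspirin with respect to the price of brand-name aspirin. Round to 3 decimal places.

1.211

ΔQ_A = 3287 − 2650 = 637; ΔP_B = 51 − 42.7 = 8.3.
Midpoints: Q̄_A = 2968.5, P̄_B = 46.85.
ε = (ΔQ_A/Q̄_A)/(ΔP_B/P̄_B) = (637/2968.5)/(8.3/46.85) ≈ 1.211.
ε > 0: generic aspirin and brand-name aspirin are substitutes.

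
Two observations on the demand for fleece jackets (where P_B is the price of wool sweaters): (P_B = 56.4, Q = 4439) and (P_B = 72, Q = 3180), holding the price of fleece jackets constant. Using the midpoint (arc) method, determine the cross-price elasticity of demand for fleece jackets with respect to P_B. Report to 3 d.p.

ΔQ_A = 3180 − 4439 = -1259; ΔP_B = 72 − 56.4 = 15.6.
Midpoints: Q̄_A = 3809.5, P̄_B = 64.20.
ε = (ΔQ_A/Q̄_A)/(ΔP_B/P̄_B) = (-1259/3809.5)/(15.6/64.20) ≈ -1.360.

-1.360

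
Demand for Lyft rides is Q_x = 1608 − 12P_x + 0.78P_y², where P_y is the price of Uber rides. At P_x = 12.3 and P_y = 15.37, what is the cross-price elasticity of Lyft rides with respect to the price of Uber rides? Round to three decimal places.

0.224

At P_x = 12.3 and P_y = 15.37: Q_x = 1644.665.
∂Q_x/∂P_y = 1.56P_y = 1.56(15.37) = 23.9772.
ε = (∂Q_x/∂P_y)(P_y/Q_x) = 23.9772 × (15.37/1644.665) ≈ 0.224.
ε > 0: substitutes.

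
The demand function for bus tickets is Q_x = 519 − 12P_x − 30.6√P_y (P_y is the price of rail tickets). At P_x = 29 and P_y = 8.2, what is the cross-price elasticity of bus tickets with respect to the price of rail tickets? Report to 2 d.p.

At P_x = 29 and P_y = 8.2: Q_x = 83.375.
∂Q_x/∂P_y = -30.6/(2√P_y) = -30.6/(2√8.2) = -5.3430.
ε = (∂Q_x/∂P_y)(P_y/Q_x) = -5.3430 × (8.2/83.375) ≈ -0.53.

-0.53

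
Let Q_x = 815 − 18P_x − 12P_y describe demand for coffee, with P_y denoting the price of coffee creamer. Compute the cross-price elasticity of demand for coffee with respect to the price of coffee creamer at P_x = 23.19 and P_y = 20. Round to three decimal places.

-1.523

At P_x = 23.19 and P_y = 20: Q_x = 157.58.
∂Q_x/∂P_y = -12.
ε = (∂Q_x/∂P_y)(P_y/Q_x) = -12 × (20/157.58) ≈ -1.523.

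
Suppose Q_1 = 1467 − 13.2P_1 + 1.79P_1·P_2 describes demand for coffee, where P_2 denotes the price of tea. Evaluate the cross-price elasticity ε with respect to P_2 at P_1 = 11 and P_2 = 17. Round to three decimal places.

At P_1 = 11 and P_2 = 17: Q_1 = 1656.53.
∂Q_1/∂P_2 = 1.79P_1 = 1.79(11) = 19.6900.
ε = (∂Q_1/∂P_2)(P_2/Q_1) = 19.6900 × (17/1656.53) ≈ 0.202.

0.202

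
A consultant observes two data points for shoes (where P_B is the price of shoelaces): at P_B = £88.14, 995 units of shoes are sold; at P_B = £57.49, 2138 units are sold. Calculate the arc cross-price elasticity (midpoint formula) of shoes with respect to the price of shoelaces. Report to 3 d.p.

ΔQ_A = 2138 − 995 = 1143; ΔP_B = 57.49 − 88.14 = -30.65.
Midpoints: Q̄_A = 1566.5, P̄_B = 72.81.
ε = (ΔQ_A/Q̄_A)/(ΔP_B/P̄_B) = (1143/1566.5)/(-30.65/72.81) ≈ -1.733.

-1.733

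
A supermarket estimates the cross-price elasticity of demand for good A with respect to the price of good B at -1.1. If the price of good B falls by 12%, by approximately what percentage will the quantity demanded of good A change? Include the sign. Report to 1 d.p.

13.2%

%ΔQ ≈ ε × %ΔP of good B = -1.1 × (-12%) = 13.2%.
Demand for good A rises by about 13.2%.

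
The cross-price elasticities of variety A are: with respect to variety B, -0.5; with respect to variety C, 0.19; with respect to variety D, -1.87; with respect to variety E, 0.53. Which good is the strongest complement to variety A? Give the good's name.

variety D

Complements have ε < 0. The most negative value is -1.87 (variety D).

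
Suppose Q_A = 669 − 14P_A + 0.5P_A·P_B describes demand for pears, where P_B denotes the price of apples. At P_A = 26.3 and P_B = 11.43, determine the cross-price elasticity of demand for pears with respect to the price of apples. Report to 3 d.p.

At P_A = 26.3 and P_B = 11.43: Q_A = 451.105.
∂Q_A/∂P_B = 0.5P_A = 0.5(26.3) = 13.1500.
ε = (∂Q_A/∂P_B)(P_B/Q_A) = 13.1500 × (11.43/451.105) ≈ 0.333.
ε > 0: substitutes.

0.333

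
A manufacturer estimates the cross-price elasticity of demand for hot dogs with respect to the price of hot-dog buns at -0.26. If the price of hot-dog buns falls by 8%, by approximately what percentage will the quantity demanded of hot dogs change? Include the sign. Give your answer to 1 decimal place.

%ΔQ ≈ ε × %ΔP of hot-dog buns = -0.26 × (-8%) = 2.1%.
Demand for hot dogs rises by about 2.1%.

2.1%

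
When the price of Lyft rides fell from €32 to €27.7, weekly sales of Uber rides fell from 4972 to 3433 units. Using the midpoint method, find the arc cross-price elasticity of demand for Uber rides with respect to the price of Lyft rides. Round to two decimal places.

ΔQ_A = 3433 − 4972 = -1539; ΔP_B = 27.7 − 32 = -4.3.
Midpoints: Q̄_A = 4202.5, P̄_B = 29.85.
ε = (ΔQ_A/Q̄_A)/(ΔP_B/P̄_B) = (-1539/4202.5)/(-4.3/29.85) ≈ 2.54.
ε > 0: Uber rides and Lyft rides are substitutes.

2.54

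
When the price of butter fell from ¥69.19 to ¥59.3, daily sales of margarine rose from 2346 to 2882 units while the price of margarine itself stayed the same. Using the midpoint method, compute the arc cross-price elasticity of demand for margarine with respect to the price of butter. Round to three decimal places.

ΔQ_A = 2882 − 2346 = 536; ΔP_B = 59.3 − 69.19 = -9.89.
Midpoints: Q̄_A = 2614.0, P̄_B = 64.25.
ε = (ΔQ_A/Q̄_A)/(ΔP_B/P̄_B) = (536/2614.0)/(-9.89/64.25) ≈ -1.332.

-1.332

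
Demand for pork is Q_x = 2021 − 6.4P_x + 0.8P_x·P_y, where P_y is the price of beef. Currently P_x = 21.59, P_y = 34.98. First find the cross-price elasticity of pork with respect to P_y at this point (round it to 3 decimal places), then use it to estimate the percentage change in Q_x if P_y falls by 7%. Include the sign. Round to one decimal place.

-1.7%

At P_x = 21.59, P_y = 34.98: Q_x = 2486.999.
∂Q_x/∂P_y = 0.8P_x = 17.2720.
ε = (∂Q_x/∂P_y)(P_y/Q_x) = 17.2720 × 34.98/2486.999 ≈ 0.243.
%ΔQ_x ≈ ε × %ΔP_y = 0.243 × (-7%) = -1.7%.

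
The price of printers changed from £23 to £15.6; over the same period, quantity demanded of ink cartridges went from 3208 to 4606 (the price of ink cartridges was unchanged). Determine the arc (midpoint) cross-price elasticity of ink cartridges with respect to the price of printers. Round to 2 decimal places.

-0.93

ΔQ_A = 4606 − 3208 = 1398; ΔP_B = 15.6 − 23 = -7.4.
Midpoints: Q̄_A = 3907.0, P̄_B = 19.30.
ε = (ΔQ_A/Q̄_A)/(ΔP_B/P̄_B) = (1398/3907.0)/(-7.4/19.30) ≈ -0.93.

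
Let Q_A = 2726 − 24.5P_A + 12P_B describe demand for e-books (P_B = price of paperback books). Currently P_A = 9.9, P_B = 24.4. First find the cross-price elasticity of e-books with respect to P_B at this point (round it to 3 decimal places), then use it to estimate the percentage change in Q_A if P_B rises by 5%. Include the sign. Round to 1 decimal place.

0.5%

At P_A = 9.9, P_B = 24.4: Q_A = 2776.25.
∂Q_A/∂P_B = 12.
ε = (∂Q_A/∂P_B)(P_B/Q_A) = 12.0000 × 24.4/2776.25 ≈ 0.105.
%ΔQ_A ≈ ε × %ΔP_B = 0.105 × (5%) = 0.5%.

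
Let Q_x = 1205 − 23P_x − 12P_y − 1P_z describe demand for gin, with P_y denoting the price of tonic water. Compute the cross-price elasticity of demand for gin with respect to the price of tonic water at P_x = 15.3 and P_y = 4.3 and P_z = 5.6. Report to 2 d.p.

-0.06

At P_x = 15.3 and P_y = 4.3 and P_z = 5.6: Q_x = 795.9.
∂Q_x/∂P_y = -12.
ε = (∂Q_x/∂P_y)(P_y/Q_x) = -12 × (4.3/795.9) ≈ -0.06.
Since ε < 0, gin and tonic water are complements.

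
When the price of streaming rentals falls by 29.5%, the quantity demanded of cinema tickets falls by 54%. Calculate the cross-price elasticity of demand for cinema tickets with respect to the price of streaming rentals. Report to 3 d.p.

ε = (%ΔQ of cinema tickets) / (%ΔP of streaming rentals) = (-54%) / (-29.5%) ≈ 1.831.
Positive cross-price elasticity: substitutes.

1.831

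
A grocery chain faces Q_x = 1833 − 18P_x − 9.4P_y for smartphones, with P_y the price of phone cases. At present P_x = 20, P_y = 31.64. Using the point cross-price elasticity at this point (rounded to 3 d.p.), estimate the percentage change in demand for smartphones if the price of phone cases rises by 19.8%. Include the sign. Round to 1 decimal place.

At P_x = 20, P_y = 31.64: Q_x = 1175.584.
∂Q_x/∂P_y = -9.4.
ε = (∂Q_x/∂P_y)(P_y/Q_x) = -9.4000 × 31.64/1175.584 ≈ -0.253.
%ΔQ_x ≈ ε × %ΔP_y = -0.253 × (19.8%) = -5.0%.

-5.0%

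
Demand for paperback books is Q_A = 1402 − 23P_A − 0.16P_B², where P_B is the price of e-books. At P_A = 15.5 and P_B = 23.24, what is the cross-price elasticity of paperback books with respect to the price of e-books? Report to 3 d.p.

-0.180

At P_A = 15.5 and P_B = 23.24: Q_A = 959.084.
∂Q_A/∂P_B = -0.32P_B = -0.32(23.24) = -7.4368.
ε = (∂Q_A/∂P_B)(P_B/Q_A) = -7.4368 × (23.24/959.084) ≈ -0.180.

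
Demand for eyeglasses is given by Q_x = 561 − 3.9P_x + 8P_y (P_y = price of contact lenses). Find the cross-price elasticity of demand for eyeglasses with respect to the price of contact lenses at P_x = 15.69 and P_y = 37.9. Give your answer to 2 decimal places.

0.38

At P_x = 15.69 and P_y = 37.9: Q_x = 803.009.
∂Q_x/∂P_y = 8.
ε = (∂Q_x/∂P_y)(P_y/Q_x) = 8 × (37.9/803.009) ≈ 0.38.
Since ε > 0, eyeglasses and contact lenses are substitutes.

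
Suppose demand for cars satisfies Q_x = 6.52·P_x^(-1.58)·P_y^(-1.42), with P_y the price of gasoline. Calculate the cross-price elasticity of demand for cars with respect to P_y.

-1.42

In a log-linear (constant-elasticity) demand function, the coefficient on the exponent of P_y is the cross-price elasticity.
ε = -1.42. Negative, so cars and gasoline are complements.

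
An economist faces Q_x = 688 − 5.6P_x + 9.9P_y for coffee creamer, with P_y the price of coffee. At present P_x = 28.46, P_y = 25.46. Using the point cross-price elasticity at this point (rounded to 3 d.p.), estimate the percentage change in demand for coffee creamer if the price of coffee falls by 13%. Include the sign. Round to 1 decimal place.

At P_x = 28.46, P_y = 25.46: Q_x = 780.678.
∂Q_x/∂P_y = 9.9.
ε = (∂Q_x/∂P_y)(P_y/Q_x) = 9.9000 × 25.46/780.678 ≈ 0.323.
%ΔQ_x ≈ ε × %ΔP_y = 0.323 × (-13%) = -4.2%.

-4.2%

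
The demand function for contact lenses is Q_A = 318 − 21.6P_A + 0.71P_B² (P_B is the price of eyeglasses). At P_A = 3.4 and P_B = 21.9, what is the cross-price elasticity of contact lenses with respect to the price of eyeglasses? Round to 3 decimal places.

1.164

At P_A = 3.4 and P_B = 21.9: Q_A = 585.083.
∂Q_A/∂P_B = 1.42P_B = 1.42(21.9) = 31.0980.
ε = (∂Q_A/∂P_B)(P_B/Q_A) = 31.0980 × (21.9/585.083) ≈ 1.164.
ε > 0: substitutes.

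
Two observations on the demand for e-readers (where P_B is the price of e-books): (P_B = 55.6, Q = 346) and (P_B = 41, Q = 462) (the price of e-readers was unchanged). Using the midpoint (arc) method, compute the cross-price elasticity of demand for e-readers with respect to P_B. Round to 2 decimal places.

ΔQ_A = 462 − 346 = 116; ΔP_B = 41 − 55.6 = -14.6.
Midpoints: Q̄_A = 404.0, P̄_B = 48.30.
ε = (ΔQ_A/Q̄_A)/(ΔP_B/P̄_B) = (116/404.0)/(-14.6/48.30) ≈ -0.95.

-0.95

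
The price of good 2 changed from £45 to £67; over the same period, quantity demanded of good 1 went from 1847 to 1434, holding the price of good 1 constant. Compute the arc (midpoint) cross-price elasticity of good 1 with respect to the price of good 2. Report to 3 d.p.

ΔQ_1 = 1434 − 1847 = -413; ΔP_2 = 67 − 45 = 22.
Midpoints: Q̄_1 = 1640.5, P̄_2 = 56.00.
ε = (ΔQ_1/Q̄_1)/(ΔP_2/P̄_2) = (-413/1640.5)/(22/56.00) ≈ -0.641.
ε < 0: good 1 and good 2 are complements.

-0.641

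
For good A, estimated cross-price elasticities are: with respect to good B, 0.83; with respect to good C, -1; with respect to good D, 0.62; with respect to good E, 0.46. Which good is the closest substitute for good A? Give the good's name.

Substitutes have ε > 0. Among the positive values, 0.83 (good B) is largest.

good B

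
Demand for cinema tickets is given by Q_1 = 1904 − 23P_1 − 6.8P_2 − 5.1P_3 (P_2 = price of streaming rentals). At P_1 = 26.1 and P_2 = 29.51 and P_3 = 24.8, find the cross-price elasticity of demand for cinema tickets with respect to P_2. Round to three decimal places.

At P_1 = 26.1 and P_2 = 29.51 and P_3 = 24.8: Q_1 = 976.552.
∂Q_1/∂P_2 = -6.8.
ε = (∂Q_1/∂P_2)(P_2/Q_1) = -6.8 × (29.51/976.552) ≈ -0.205.

-0.205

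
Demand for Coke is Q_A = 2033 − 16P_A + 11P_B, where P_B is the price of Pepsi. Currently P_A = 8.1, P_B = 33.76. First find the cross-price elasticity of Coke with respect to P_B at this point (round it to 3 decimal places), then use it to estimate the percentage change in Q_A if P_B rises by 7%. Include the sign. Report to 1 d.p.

At P_A = 8.1, P_B = 33.76: Q_A = 2274.76.
∂Q_A/∂P_B = 11.
ε = (∂Q_A/∂P_B)(P_B/Q_A) = 11.0000 × 33.76/2274.76 ≈ 0.163.
%ΔQ_A ≈ ε × %ΔP_B = 0.163 × (7%) = 1.1%.

1.1%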